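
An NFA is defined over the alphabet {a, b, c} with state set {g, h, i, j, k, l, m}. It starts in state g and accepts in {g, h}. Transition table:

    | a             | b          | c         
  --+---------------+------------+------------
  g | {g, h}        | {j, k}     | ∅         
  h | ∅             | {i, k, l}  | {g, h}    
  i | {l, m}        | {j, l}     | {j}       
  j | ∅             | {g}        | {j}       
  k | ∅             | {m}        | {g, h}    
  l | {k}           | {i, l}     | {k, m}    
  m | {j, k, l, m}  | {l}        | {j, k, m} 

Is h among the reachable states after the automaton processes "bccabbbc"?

Yes

Start in {g}.
Read 'b': {g} → {j, k}.
Read 'c': {j, k} → {g, h, j}.
Read 'c': {g, h, j} → {g, h, j}.
Read 'a': {g, h, j} → {g, h}.
Read 'b': {g, h} → {i, j, k, l}.
Read 'b': {i, j, k, l} → {g, i, j, l, m}.
Read 'b': {g, i, j, l, m} → {g, i, j, k, l}.
Read 'c': {g, i, j, k, l} → {g, h, j, k, m}.
State h is in {g, h, j, k, m}.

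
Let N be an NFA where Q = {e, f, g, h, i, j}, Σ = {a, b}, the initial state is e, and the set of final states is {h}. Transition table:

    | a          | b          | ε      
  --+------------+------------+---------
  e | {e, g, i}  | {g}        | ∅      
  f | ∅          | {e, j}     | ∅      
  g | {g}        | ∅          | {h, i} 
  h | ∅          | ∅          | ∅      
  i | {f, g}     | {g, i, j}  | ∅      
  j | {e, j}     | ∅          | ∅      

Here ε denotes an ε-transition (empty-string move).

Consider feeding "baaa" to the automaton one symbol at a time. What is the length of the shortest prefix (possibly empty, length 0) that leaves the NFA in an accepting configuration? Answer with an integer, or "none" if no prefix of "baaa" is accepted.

1

Start in {e}.
Read 'b': e→{g}; union {g}; ε-closure = {g, h, i}.
None of the earlier sets intersect F, but {g, h, i} does.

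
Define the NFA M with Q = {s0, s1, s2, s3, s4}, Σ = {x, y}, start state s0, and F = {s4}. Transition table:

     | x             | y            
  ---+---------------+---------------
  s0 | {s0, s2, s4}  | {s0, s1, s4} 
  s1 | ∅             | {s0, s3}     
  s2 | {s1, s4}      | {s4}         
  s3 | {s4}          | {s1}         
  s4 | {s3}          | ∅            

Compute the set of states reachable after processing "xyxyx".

{s0, s2, s3, s4}

Start in {s0}.
Read 'x': s0→{s0, s2, s4}; now {s0, s2, s4}.
Read 'y': s0→{s0, s1, s4}, s2→{s4}, s4→∅; now {s0, s1, s4}.
Read 'x': s0→{s0, s2, s4}, s1→∅, s4→{s3}; now {s0, s2, s3, s4}.
Read 'y': s0→{s0, s1, s4}, s2→{s4}, s3→{s1}, s4→∅; now {s0, s1, s4}.
Read 'x': s0→{s0, s2, s4}, s1→∅, s4→{s3}; now {s0, s2, s3, s4}.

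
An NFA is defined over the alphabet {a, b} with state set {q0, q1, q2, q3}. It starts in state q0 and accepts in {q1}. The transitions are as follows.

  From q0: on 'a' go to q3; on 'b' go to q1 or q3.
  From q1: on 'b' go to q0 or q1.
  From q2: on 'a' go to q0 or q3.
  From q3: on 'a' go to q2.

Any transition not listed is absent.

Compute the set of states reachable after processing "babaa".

∅

Start in {q0}.
Read 'b': q0→{q1, q3}; now {q1, q3}.
Read 'a': q1→∅, q3→{q2}; now {q2}.
Read 'b': q2→∅; now ∅.
The set is empty and remains empty for the remaining 2 symbols.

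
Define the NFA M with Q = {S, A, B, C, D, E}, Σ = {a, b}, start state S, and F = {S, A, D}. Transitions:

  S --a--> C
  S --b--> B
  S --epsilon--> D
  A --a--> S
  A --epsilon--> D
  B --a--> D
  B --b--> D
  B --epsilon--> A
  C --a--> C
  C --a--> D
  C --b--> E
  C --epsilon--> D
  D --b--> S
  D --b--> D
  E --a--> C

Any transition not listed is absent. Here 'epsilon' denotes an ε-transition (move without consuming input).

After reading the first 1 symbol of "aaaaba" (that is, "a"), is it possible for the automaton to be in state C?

Start: ε-closure({S}) = {S, D}.
Read 'a': S→{C}, D→∅; union {C}; ε-closure = {C, D}.
State C is in {C, D}.

Yes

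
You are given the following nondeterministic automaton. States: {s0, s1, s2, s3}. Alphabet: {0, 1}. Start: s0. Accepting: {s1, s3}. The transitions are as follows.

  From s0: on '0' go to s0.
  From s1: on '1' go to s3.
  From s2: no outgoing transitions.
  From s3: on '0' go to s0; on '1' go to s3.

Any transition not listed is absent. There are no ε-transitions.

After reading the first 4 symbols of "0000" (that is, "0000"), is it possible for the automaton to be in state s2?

No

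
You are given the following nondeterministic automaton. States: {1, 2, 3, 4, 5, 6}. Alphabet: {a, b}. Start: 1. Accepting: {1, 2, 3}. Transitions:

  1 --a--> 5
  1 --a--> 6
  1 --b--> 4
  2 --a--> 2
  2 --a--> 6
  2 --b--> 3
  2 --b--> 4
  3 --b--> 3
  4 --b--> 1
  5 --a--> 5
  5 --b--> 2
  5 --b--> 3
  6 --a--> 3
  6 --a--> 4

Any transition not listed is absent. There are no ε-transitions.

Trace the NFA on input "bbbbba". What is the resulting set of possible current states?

∅

Start in {1}.
Read 'b': {1} → {4}.
Read 'b': {4} → {1}.
Read 'b': {1} → {4}.
Read 'b': {4} → {1}.
Read 'b': {1} → {4}.
Read 'a': {4} → ∅.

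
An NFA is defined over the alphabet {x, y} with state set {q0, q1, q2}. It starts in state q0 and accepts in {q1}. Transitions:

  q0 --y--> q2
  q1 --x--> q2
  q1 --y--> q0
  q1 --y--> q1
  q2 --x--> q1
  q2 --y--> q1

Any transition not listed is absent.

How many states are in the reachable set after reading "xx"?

0

Start in {q0}.
Read 'x': q0→∅; now ∅.
The set is empty and remains empty for the remaining 1 symbol.
That set has 0 states.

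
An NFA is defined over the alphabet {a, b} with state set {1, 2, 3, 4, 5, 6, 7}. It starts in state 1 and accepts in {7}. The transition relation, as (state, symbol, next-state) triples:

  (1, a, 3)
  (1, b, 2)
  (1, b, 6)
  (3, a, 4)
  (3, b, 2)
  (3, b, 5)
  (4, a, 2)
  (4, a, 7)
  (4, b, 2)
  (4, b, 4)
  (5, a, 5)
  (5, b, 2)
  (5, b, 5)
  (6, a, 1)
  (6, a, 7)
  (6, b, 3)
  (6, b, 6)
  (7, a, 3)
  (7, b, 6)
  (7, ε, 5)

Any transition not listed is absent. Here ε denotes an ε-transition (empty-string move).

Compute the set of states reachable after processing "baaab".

Start in {1}.
Read 'b': {1} → {2, 6}.
Read 'a': {2, 6} → {1, 5, 7}.
Read 'a': {1, 5, 7} → {3, 5}.
Read 'a': {3, 5} → {4, 5}.
Read 'b': {4, 5} → {2, 4, 5}.

{2, 4, 5}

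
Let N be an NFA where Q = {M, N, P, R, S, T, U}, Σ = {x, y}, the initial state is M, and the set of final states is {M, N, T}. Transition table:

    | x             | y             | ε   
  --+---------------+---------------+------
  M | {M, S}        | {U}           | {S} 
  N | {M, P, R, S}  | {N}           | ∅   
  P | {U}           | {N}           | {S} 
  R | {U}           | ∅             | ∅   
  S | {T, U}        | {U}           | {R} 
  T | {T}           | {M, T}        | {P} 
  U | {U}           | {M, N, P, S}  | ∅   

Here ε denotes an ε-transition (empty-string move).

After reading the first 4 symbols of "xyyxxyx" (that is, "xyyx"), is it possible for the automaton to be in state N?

No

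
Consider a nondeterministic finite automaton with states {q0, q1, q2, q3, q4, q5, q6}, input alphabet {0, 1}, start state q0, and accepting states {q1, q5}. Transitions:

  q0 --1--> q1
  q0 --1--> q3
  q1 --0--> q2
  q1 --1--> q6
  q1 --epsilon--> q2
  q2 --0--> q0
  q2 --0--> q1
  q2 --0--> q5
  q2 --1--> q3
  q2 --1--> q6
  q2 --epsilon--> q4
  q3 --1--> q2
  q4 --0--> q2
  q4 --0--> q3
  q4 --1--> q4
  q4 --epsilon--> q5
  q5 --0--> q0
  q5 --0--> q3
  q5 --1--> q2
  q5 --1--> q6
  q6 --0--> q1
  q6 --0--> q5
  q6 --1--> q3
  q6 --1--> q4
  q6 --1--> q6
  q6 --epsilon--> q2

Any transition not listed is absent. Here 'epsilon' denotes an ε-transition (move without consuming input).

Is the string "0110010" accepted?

No

Start in {q0}.
Read '0': q0→∅; now ∅.
The set is empty and remains empty for the remaining 6 symbols.
The final set ∅ contains no accepting state.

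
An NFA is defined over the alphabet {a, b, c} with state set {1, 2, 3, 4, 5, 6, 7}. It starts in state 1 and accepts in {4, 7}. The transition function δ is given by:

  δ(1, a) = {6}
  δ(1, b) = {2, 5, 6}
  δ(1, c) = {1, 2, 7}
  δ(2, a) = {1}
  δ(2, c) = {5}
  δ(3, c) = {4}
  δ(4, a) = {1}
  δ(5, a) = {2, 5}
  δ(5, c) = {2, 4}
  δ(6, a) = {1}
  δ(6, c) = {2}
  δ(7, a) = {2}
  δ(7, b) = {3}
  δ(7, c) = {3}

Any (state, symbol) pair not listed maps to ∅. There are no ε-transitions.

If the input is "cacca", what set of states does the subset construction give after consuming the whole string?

{1, 2, 5, 6}

Start in {1}.
Read 'c': 1→{1, 2, 7}; now {1, 2, 7}.
Read 'a': 1→{6}, 2→{1}, 7→{2}; now {1, 2, 6}.
Read 'c': 1→{1, 2, 7}, 2→{5}, 6→{2}; now {1, 2, 5, 7}.
Read 'c': 1→{1, 2, 7}, 2→{5}, 5→{2, 4}, 7→{3}; now {1, 2, 3, 4, 5, 7}.
Read 'a': 1→{6}, 2→{1}, 3→∅, 4→{1}, 5→{2, 5}, 7→{2}; now {1, 2, 5, 6}.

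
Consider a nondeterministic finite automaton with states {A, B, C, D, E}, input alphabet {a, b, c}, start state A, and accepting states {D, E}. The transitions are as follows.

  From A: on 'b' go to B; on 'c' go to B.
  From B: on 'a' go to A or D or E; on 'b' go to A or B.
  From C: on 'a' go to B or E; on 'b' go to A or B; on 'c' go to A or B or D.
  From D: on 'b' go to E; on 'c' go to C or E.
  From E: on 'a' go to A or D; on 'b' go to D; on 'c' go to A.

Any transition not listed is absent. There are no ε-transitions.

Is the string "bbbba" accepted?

Yes

Start in {A}.
Read 'b': {A} → {B}.
Read 'b': {B} → {A, B}.
Read 'b': {A, B} → {A, B}.
Read 'b': {A, B} → {A, B}.
Read 'a': {A, B} → {A, D, E}.
The final set {A, D, E} contains the accepting states D, E.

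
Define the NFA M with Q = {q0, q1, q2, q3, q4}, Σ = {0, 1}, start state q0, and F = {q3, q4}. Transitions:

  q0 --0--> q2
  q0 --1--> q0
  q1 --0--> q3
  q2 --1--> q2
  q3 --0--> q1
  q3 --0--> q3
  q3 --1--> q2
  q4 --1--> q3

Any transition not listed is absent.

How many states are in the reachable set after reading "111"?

1

Start in {q0}.
Read '1': {q0} → {q0}.
Read '1': {q0} → {q0}.
Read '1': {q0} → {q0}.
That set has 1 state.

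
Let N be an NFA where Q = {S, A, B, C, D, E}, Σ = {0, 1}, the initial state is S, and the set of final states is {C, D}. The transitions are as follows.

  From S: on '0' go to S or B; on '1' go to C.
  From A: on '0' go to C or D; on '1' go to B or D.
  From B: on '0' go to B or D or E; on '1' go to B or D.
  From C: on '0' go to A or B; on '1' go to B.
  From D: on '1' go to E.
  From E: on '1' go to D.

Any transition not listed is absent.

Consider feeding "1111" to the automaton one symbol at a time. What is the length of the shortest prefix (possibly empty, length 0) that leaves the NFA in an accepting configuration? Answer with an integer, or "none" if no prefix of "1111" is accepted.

Start in {S}.
Read '1': S→{C}; now {C}.
None of the earlier sets intersect F, but {C} does.

1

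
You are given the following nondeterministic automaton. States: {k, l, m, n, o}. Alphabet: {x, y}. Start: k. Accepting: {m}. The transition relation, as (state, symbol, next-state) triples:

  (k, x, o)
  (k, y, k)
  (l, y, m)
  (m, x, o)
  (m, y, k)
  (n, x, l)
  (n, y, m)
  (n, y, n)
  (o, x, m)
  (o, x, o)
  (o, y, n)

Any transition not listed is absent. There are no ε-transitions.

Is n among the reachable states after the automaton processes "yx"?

No

Start in {k}.
Read 'y': k→{k}; now {k}.
Read 'x': k→{o}; now {o}.
State n is not in {o}.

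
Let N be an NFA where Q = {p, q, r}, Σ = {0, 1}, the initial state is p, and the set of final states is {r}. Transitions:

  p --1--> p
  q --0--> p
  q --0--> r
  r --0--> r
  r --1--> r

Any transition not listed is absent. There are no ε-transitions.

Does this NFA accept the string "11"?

No

Start in {p}.
Read '1': {p} → {p}.
Read '1': {p} → {p}.
The final set {p} contains no accepting state.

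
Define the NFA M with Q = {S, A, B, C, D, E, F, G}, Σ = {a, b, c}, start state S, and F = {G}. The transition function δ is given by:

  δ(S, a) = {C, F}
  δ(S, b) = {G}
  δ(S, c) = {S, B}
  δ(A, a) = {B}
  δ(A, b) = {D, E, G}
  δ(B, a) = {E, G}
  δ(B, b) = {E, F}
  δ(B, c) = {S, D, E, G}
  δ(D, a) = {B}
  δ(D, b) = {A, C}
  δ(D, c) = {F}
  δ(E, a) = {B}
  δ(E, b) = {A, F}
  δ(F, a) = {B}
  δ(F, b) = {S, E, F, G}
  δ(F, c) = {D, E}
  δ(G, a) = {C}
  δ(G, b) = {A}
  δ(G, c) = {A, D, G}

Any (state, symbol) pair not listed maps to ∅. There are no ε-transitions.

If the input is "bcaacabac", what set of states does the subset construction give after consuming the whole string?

{S, D, E, G}

Start in {S}.
Read 'b': S→{G}; now {G}.
Read 'c': G→{A, D, G}; now {A, D, G}.
Read 'a': A→{B}, D→{B}, G→{C}; now {B, C}.
Read 'a': B→{E, G}, C→∅; now {E, G}.
Read 'c': E→∅, G→{A, D, G}; now {A, D, G}.
Read 'a': A→{B}, D→{B}, G→{C}; now {B, C}.
Read 'b': B→{E, F}, C→∅; now {E, F}.
Read 'a': E→{B}, F→{B}; now {B}.
Read 'c': B→{S, D, E, G}; now {S, D, E, G}.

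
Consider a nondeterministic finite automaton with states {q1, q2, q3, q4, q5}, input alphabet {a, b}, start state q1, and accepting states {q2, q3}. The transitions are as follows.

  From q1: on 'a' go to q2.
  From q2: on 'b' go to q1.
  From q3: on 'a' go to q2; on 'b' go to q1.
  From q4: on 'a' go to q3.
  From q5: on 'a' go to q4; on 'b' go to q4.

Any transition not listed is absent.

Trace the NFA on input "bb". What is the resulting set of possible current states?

Start in {q1}.
Read 'b': q1→∅; now ∅.
The set is empty and remains empty for the remaining 1 symbol.

∅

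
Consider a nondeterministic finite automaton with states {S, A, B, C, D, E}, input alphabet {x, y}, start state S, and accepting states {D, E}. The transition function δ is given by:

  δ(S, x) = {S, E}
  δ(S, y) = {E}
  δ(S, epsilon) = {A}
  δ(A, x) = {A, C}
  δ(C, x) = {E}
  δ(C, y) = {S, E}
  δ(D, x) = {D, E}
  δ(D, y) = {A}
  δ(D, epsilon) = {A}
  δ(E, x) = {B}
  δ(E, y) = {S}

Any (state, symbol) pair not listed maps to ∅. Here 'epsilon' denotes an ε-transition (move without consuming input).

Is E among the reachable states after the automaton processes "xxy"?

Start: ε-closure({S}) = {S, A}.
Read 'x': S→{S, E}, A→{A, C}; now {S, A, C, E}.
Read 'x': S→{S, E}, A→{A, C}, C→{E}, E→{B}; now {S, A, B, C, E}.
Read 'y': S→{E}, A→∅, B→∅, C→{S, E}, E→{S}; union {S, E}; ε-closure = {S, A, E}.
State E is in {S, A, E}.

Yes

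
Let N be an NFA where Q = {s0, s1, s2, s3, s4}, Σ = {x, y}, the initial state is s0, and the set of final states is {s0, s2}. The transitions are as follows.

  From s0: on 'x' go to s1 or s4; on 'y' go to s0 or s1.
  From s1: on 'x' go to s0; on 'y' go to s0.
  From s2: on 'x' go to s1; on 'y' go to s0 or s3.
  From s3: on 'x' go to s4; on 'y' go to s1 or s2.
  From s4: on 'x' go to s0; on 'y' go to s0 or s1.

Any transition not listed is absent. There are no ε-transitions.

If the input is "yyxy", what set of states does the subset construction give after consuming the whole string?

{s0, s1}

Start in {s0}.
Read 'y': {s0} → {s0, s1}.
Read 'y': {s0, s1} → {s0, s1}.
Read 'x': {s0, s1} → {s0, s1, s4}.
Read 'y': {s0, s1, s4} → {s0, s1}.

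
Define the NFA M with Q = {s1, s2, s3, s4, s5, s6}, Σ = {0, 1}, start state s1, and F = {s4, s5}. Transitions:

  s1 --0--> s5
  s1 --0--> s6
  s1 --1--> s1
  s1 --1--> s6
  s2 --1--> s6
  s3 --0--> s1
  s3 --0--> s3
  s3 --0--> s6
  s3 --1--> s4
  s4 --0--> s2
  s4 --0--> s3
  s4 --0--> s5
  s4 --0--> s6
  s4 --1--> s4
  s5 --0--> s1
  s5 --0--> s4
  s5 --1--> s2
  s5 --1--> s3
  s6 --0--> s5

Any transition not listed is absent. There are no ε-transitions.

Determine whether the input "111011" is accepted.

Yes

Start in {s1}.
Read '1': s1→{s1, s6}; now {s1, s6}.
Read '1': s1→{s1, s6}, s6→∅; now {s1, s6}.
Read '1': s1→{s1, s6}, s6→∅; now {s1, s6}.
Read '0': s1→{s5, s6}, s6→{s5}; now {s5, s6}.
Read '1': s5→{s2, s3}, s6→∅; now {s2, s3}.
Read '1': s2→{s6}, s3→{s4}; now {s4, s6}.
The final set {s4, s6} contains the accepting state s4.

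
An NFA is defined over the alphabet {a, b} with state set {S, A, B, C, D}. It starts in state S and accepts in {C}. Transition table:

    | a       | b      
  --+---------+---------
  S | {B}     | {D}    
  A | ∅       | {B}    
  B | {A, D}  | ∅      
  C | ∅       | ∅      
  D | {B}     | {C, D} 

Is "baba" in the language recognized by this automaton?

No

Start in {S}.
Read 'b': S→{D}; now {D}.
Read 'a': D→{B}; now {B}.
Read 'b': B→∅; now ∅.
The set is empty and remains empty for the remaining 1 symbol.
The final set ∅ contains no accepting state.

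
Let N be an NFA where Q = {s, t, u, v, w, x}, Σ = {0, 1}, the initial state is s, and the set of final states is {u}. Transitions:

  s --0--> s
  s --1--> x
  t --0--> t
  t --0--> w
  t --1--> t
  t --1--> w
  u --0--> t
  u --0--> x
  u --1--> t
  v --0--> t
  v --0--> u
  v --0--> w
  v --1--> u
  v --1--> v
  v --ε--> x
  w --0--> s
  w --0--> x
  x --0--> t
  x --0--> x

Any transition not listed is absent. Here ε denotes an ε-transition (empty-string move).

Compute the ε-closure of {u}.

{u}

Begin with {u}.
No ε-moves leave this set, so the closure equals the set itself.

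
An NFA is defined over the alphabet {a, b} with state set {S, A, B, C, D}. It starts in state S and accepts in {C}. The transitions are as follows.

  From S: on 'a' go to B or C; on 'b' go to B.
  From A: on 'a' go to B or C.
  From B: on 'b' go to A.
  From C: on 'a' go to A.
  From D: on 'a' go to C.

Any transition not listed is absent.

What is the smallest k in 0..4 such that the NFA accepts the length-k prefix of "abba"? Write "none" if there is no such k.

1

Start in {S}.
Read 'a': {S} → {B, C}.
None of the earlier sets intersect F, but {B, C} does.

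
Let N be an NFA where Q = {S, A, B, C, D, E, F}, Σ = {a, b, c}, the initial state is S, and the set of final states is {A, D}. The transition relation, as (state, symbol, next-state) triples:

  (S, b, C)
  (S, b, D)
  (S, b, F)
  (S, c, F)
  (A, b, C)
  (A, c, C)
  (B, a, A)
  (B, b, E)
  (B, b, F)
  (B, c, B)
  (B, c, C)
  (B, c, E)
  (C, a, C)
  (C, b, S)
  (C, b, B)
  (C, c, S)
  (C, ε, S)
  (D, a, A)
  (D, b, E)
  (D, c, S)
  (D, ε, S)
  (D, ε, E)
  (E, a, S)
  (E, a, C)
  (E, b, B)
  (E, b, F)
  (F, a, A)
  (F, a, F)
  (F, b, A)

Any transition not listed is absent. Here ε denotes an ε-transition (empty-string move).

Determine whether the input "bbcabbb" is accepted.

Start in {S}.
Read 'b': {S} → {S, C, D, E, F}.
Read 'b': {S, C, D, E, F} → {S, A, B, C, D, E, F}.
Read 'c': {S, A, B, C, D, E, F} → {S, B, C, E, F}.
Read 'a': {S, B, C, E, F} → {S, A, C, F}.
Read 'b': {S, A, C, F} → {S, A, B, C, D, E, F}.
Read 'b': {S, A, B, C, D, E, F} → {S, A, B, C, D, E, F}.
Read 'b': {S, A, B, C, D, E, F} → {S, A, B, C, D, E, F}.
The final set {S, A, B, C, D, E, F} contains the accepting states A, D.

Yes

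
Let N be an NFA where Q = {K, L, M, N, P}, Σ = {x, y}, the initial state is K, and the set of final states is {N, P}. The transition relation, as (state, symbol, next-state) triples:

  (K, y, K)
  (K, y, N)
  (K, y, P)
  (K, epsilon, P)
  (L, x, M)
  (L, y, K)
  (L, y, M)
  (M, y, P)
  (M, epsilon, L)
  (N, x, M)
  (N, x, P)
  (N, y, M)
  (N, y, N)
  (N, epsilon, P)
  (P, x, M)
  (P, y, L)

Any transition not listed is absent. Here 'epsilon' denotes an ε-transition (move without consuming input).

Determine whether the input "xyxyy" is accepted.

Yes

Start: ε-closure({K}) = {K, P}.
Read 'x': K→∅, P→{M}; union {M}; ε-closure = {L, M}.
Read 'y': L→{K, M}, M→{P}; union {K, M, P}; ε-closure = {K, L, M, P}.
Read 'x': K→∅, L→{M}, M→∅, P→{M}; union {M}; ε-closure = {L, M}.
Read 'y': L→{K, M}, M→{P}; union {K, M, P}; ε-closure = {K, L, M, P}.
Read 'y': K→{K, N, P}, L→{K, M}, M→{P}, P→{L}; now {K, L, M, N, P}.
The final set {K, L, M, N, P} contains the accepting states N, P.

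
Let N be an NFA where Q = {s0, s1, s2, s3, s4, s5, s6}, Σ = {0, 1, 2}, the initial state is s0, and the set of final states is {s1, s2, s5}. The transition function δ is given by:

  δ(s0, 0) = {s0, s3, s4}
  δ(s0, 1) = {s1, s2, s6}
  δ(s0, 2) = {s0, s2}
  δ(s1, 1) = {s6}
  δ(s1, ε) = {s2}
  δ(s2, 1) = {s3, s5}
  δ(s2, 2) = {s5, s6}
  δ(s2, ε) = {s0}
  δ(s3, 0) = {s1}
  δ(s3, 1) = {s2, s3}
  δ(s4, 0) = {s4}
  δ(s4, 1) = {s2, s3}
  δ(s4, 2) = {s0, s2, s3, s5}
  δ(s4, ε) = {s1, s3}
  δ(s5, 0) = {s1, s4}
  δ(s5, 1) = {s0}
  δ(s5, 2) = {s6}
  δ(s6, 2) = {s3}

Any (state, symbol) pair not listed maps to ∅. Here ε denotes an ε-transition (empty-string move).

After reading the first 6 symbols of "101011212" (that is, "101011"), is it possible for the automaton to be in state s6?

Start in {s0}.
Read '1': s0→{s1, s2, s6}; union {s1, s2, s6}; ε-closure = {s0, s1, s2, s6}.
Read '0': s0→{s0, s3, s4}, s1→∅, s2→∅, s6→∅; union {s0, s3, s4}; ε-closure = {s0, s1, s2, s3, s4}.
Read '1': s0→{s1, s2, s6}, s1→{s6}, s2→{s3, s5}, s3→{s2, s3}, s4→{s2, s3}; union {s1, s2, s3, s5, s6}; ε-closure = {s0, s1, s2, s3, s5, s6}.
Read '0': s0→{s0, s3, s4}, s1→∅, s2→∅, s3→{s1}, s5→{s1, s4}, s6→∅; union {s0, s1, s3, s4}; ε-closure = {s0, s1, s2, s3, s4}.
Read '1': s0→{s1, s2, s6}, s1→{s6}, s2→{s3, s5}, s3→{s2, s3}, s4→{s2, s3}; union {s1, s2, s3, s5, s6}; ε-closure = {s0, s1, s2, s3, s5, s6}.
Read '1': s0→{s1, s2, s6}, s1→{s6}, s2→{s3, s5}, s3→{s2, s3}, s5→{s0}, s6→∅; now {s0, s1, s2, s3, s5, s6}.
State s6 is in {s0, s1, s2, s3, s5, s6}.

Yes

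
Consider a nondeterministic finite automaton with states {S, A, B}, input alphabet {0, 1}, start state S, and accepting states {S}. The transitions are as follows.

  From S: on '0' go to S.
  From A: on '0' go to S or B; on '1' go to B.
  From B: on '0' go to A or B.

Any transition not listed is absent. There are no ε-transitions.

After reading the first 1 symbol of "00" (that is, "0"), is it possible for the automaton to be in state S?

Start in {S}.
Read '0': S→{S}; now {S}.
State S is in {S}.

Yes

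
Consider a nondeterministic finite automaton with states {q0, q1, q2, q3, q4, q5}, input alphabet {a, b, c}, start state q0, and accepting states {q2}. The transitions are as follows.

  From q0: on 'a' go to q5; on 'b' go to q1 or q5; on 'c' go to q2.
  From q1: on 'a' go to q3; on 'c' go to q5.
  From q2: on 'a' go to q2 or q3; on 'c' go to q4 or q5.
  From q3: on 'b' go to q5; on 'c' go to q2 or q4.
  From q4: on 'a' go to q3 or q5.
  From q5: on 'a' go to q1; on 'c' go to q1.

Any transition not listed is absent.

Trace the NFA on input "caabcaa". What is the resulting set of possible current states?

∅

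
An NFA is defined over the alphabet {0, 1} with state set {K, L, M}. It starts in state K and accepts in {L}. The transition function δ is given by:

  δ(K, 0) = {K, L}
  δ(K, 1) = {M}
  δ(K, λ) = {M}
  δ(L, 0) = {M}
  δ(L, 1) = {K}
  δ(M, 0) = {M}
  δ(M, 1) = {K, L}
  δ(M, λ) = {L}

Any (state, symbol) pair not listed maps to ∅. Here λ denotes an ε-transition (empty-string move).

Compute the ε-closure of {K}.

Begin with {K}.
ε-move K → M; add M.
ε-move M → L; add L.

{K, L, M}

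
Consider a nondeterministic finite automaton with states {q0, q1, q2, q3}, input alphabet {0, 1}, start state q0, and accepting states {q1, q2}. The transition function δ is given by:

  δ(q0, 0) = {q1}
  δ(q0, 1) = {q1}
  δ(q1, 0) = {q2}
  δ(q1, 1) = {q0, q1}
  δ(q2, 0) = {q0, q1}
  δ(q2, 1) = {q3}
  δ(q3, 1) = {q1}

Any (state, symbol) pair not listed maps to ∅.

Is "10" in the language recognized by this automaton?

Yes

Start in {q0}.
Read '1': q0→{q1}; now {q1}.
Read '0': q1→{q2}; now {q2}.
The final set {q2} contains the accepting state q2.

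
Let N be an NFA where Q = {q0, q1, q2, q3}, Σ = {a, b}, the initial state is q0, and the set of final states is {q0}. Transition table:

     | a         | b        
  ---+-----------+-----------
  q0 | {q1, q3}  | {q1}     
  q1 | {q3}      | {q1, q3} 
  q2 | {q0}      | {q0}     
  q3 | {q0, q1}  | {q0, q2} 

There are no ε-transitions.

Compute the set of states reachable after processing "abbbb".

{q0, q1, q2, q3}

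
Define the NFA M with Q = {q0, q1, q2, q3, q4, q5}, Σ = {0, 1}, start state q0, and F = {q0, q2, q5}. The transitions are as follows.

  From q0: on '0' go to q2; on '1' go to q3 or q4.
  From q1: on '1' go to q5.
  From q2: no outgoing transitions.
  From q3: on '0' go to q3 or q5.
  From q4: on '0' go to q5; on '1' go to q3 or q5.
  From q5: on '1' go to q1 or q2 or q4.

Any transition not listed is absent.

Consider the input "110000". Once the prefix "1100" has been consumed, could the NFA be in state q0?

Start in {q0}.
Read '1': {q0} → {q3, q4}.
Read '1': {q3, q4} → {q3, q5}.
Read '0': {q3, q5} → {q3, q5}.
Read '0': {q3, q5} → {q3, q5}.
State q0 is not in {q3, q5}.

No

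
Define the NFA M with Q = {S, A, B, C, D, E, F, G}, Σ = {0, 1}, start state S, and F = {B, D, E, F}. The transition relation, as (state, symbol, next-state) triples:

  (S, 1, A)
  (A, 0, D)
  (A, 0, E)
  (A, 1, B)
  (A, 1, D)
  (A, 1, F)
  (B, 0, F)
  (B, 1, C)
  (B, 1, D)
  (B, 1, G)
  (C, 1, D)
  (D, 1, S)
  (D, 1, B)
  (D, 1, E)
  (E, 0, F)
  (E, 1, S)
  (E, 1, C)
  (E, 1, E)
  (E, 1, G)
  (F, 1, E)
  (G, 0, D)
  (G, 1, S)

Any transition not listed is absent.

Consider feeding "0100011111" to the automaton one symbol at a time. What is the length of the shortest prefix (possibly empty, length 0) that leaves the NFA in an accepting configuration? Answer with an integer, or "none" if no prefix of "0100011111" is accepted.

Start in {S}.
Read '0': {S} → ∅.
The set is empty and remains empty for the remaining 9 symbols.
No reachable set along the way intersects F.

none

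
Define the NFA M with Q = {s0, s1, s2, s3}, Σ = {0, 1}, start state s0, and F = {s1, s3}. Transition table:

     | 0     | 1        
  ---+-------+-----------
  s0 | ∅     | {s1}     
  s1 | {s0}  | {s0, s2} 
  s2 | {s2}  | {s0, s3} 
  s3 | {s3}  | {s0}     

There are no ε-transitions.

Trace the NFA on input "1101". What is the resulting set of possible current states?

{s0, s3}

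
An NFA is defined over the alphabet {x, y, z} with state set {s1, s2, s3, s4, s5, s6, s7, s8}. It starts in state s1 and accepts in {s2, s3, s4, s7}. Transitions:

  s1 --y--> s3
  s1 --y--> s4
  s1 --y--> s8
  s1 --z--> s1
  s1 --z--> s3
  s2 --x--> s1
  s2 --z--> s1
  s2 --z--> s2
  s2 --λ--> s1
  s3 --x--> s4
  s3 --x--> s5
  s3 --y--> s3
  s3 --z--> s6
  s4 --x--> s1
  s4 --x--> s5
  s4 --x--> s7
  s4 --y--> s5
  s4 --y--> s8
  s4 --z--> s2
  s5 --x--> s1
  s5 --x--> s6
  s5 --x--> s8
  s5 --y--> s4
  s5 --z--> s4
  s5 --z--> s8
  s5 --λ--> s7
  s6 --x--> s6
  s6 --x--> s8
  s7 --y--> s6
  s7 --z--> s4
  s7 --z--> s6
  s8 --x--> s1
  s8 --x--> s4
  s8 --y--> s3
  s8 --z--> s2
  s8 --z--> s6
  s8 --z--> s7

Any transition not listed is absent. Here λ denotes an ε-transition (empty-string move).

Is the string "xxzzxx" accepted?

No

Start in {s1}.
Read 'x': {s1} → ∅.
The set is empty and remains empty for the remaining 5 symbols.
The final set ∅ contains no accepting state.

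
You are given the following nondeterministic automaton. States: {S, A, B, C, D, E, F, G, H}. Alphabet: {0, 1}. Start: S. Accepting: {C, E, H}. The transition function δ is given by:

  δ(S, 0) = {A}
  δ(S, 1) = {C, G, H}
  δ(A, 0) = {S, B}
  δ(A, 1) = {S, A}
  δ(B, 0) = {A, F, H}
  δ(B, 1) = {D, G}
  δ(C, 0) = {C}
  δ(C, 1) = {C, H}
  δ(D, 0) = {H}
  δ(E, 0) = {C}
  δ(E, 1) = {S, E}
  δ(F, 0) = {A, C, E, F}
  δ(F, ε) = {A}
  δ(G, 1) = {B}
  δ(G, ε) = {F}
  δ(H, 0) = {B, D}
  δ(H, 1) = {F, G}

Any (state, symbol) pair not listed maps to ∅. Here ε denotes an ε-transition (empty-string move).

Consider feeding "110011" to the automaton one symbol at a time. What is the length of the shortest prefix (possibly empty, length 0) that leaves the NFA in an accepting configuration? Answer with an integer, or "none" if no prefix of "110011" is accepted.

1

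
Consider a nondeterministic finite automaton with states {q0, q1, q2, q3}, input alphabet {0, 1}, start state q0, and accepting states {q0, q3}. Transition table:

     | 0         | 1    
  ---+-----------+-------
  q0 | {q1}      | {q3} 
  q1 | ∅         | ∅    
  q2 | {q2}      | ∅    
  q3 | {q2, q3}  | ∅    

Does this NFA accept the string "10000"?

Yes

Start in {q0}.
Read '1': q0→{q3}; now {q3}.
Read '0': q3→{q2, q3}; now {q2, q3}.
Read '0': q2→{q2}, q3→{q2, q3}; now {q2, q3}.
Read '0': q2→{q2}, q3→{q2, q3}; now {q2, q3}.
Read '0': q2→{q2}, q3→{q2, q3}; now {q2, q3}.
The final set {q2, q3} contains the accepting state q3.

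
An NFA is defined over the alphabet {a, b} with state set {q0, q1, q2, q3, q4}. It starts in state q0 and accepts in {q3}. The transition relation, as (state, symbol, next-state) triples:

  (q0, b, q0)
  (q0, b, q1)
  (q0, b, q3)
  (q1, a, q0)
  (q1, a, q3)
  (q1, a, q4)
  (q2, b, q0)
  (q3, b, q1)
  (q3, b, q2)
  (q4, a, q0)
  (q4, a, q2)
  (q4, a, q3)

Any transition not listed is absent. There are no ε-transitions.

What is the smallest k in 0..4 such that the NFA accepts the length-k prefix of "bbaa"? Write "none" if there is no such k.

Start in {q0}.
Read 'b': q0→{q0, q1, q3}; now {q0, q1, q3}.
None of the earlier sets intersect F, but {q0, q1, q3} does.

1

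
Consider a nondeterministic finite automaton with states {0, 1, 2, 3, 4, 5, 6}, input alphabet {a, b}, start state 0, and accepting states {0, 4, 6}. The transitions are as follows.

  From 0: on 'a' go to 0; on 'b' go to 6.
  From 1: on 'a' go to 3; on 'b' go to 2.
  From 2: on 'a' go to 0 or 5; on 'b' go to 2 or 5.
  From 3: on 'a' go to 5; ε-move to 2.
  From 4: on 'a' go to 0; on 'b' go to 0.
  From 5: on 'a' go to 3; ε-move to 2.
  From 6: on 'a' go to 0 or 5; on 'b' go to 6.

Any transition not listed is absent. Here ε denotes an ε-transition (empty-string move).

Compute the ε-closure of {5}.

{2, 5}

Begin with {5}.
ε-move 5 → 2; add 2.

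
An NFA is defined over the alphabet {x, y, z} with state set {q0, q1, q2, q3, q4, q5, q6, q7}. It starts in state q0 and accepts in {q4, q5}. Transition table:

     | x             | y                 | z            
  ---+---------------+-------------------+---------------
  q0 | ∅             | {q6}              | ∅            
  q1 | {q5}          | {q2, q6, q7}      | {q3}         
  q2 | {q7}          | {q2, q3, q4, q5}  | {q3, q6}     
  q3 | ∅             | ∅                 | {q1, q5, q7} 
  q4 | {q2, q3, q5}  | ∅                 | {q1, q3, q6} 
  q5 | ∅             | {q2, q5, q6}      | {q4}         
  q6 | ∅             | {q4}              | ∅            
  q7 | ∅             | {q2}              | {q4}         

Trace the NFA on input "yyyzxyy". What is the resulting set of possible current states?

Start in {q0}.
Read 'y': {q0} → {q6}.
Read 'y': {q6} → {q4}.
Read 'y': {q4} → ∅.
The set is empty and remains empty for the remaining 4 symbols.

∅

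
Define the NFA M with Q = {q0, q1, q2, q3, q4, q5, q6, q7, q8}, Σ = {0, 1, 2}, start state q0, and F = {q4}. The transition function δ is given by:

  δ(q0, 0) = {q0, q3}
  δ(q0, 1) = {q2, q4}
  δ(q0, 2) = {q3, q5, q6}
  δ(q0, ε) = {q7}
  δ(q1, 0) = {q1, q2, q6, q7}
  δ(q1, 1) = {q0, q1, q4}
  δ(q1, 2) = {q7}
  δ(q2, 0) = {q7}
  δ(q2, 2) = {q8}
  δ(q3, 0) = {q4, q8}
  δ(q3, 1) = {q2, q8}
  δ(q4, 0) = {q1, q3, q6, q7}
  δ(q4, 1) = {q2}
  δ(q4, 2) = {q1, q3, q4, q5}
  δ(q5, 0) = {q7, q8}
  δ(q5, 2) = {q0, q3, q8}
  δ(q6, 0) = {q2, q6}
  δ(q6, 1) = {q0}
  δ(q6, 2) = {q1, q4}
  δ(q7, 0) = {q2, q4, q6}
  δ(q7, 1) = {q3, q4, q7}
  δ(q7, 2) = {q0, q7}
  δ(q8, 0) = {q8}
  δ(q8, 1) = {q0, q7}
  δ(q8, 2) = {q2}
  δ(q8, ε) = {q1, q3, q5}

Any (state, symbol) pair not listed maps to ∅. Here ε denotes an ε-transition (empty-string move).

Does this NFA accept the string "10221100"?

Start: ε-closure({q0}) = {q0, q7}.
Read '1': q0→{q2, q4}, q7→{q3, q4, q7}; now {q2, q3, q4, q7}.
Read '0': q2→{q7}, q3→{q4, q8}, q4→{q1, q3, q6, q7}, q7→{q2, q4, q6}; union {q1, q2, q3, q4, q6, q7, q8}; ε-closure = {q1, q2, q3, q4, q5, q6, q7, q8}.
Read '2': q1→{q7}, q2→{q8}, q3→∅, q4→{q1, q3, q4, q5}, q5→{q0, q3, q8}, q6→{q1, q4}, q7→{q0, q7}, q8→{q2}; now {q0, q1, q2, q3, q4, q5, q7, q8}.
Read '2': q0→{q3, q5, q6}, q1→{q7}, q2→{q8}, q3→∅, q4→{q1, q3, q4, q5}, q5→{q0, q3, q8}, q7→{q0, q7}, q8→{q2}; now {q0, q1, q2, q3, q4, q5, q6, q7, q8}.
Read '1': q0→{q2, q4}, q1→{q0, q1, q4}, q2→∅, q3→{q2, q8}, q4→{q2}, q5→∅, q6→{q0}, q7→{q3, q4, q7}, q8→{q0, q7}; union {q0, q1, q2, q3, q4, q7, q8}; ε-closure = {q0, q1, q2, q3, q4, q5, q7, q8}.
Read '1': q0→{q2, q4}, q1→{q0, q1, q4}, q2→∅, q3→{q2, q8}, q4→{q2}, q5→∅, q7→{q3, q4, q7}, q8→{q0, q7}; union {q0, q1, q2, q3, q4, q7, q8}; ε-closure = {q0, q1, q2, q3, q4, q5, q7, q8}.
Read '0': q0→{q0, q3}, q1→{q1, q2, q6, q7}, q2→{q7}, q3→{q4, q8}, q4→{q1, q3, q6, q7}, q5→{q7, q8}, q7→{q2, q4, q6}, q8→{q8}; union {q0, q1, q2, q3, q4, q6, q7, q8}; ε-closure = {q0, q1, q2, q3, q4, q5, q6, q7, q8}.
Read '0': q0→{q0, q3}, q1→{q1, q2, q6, q7}, q2→{q7}, q3→{q4, q8}, q4→{q1, q3, q6, q7}, q5→{q7, q8}, q6→{q2, q6}, q7→{q2, q4, q6}, q8→{q8}; union {q0, q1, q2, q3, q4, q6, q7, q8}; ε-closure = {q0, q1, q2, q3, q4, q5, q6, q7, q8}.
The final set {q0, q1, q2, q3, q4, q5, q6, q7, q8} contains the accepting state q4.

Yes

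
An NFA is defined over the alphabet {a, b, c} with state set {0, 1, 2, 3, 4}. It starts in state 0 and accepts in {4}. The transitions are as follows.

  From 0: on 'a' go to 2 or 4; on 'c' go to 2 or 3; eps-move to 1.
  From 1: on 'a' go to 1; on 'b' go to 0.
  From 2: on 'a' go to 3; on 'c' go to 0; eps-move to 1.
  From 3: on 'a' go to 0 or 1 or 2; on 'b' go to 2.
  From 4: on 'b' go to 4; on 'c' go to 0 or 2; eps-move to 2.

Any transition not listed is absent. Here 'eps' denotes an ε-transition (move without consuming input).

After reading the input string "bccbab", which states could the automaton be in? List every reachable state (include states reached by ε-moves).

Start: ε-closure({0}) = {0, 1}.
Read 'b': {0, 1} → {0, 1}.
Read 'c': {0, 1} → {1, 2, 3}.
Read 'c': {1, 2, 3} → {0, 1}.
Read 'b': {0, 1} → {0, 1}.
Read 'a': {0, 1} → {1, 2, 4}.
Read 'b': {1, 2, 4} → {0, 1, 2, 4}.

{0, 1, 2, 4}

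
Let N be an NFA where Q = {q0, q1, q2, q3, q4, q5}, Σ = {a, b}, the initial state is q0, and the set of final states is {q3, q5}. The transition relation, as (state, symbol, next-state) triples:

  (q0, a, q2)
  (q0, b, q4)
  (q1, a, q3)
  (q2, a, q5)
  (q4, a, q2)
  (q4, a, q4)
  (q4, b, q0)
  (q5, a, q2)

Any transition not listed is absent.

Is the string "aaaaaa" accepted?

Yes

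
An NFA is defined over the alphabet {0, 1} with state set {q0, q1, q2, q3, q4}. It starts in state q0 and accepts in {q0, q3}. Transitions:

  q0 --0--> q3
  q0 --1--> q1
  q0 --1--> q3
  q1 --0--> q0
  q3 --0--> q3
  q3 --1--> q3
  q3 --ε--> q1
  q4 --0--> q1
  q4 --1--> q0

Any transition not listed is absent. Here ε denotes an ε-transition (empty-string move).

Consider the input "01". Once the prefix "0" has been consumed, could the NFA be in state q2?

No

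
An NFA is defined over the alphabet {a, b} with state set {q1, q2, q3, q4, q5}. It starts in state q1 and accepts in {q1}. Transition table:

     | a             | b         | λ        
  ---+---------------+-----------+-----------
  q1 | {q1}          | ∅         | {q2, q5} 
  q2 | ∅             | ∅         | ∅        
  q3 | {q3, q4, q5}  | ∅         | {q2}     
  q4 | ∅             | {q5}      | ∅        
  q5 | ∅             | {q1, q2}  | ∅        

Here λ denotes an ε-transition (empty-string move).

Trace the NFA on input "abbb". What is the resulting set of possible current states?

Start: ε-closure({q1}) = {q1, q2, q5}.
Read 'a': {q1, q2, q5} → {q1, q2, q5}.
Read 'b': {q1, q2, q5} → {q1, q2, q5}.
Read 'b': {q1, q2, q5} → {q1, q2, q5}.
Read 'b': {q1, q2, q5} → {q1, q2, q5}.

{q1, q2, q5}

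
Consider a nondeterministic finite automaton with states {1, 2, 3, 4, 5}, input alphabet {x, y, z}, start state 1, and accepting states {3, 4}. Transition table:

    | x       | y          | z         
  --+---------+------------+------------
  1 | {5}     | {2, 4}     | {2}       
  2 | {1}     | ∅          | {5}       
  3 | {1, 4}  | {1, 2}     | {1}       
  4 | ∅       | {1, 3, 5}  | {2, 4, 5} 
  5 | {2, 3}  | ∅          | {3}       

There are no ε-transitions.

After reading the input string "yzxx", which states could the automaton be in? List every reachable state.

Start in {1}.
Read 'y': 1→{2, 4}; now {2, 4}.
Read 'z': 2→{5}, 4→{2, 4, 5}; now {2, 4, 5}.
Read 'x': 2→{1}, 4→∅, 5→{2, 3}; now {1, 2, 3}.
Read 'x': 1→{5}, 2→{1}, 3→{1, 4}; now {1, 4, 5}.

{1, 4, 5}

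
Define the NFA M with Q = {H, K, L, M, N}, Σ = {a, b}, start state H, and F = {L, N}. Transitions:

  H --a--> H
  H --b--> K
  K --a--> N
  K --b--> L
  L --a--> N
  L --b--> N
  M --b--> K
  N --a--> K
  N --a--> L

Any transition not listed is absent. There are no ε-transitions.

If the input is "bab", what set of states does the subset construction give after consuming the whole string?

Start in {H}.
Read 'b': H→{K}; now {K}.
Read 'a': K→{N}; now {N}.
Read 'b': N→∅; now ∅.

∅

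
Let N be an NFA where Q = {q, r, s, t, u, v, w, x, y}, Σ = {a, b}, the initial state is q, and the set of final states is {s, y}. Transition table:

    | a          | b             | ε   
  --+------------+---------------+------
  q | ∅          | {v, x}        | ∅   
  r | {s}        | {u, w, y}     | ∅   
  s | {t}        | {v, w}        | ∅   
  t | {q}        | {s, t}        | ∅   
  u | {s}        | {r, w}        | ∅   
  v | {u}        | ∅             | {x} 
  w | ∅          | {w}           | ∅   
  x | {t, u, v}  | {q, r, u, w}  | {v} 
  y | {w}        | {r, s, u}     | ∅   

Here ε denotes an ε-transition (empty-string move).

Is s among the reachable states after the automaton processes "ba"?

No

Start in {q}.
Read 'b': q→{v, x}; now {v, x}.
Read 'a': v→{u}, x→{t, u, v}; union {t, u, v}; ε-closure = {t, u, v, x}.
State s is not in {t, u, v, x}.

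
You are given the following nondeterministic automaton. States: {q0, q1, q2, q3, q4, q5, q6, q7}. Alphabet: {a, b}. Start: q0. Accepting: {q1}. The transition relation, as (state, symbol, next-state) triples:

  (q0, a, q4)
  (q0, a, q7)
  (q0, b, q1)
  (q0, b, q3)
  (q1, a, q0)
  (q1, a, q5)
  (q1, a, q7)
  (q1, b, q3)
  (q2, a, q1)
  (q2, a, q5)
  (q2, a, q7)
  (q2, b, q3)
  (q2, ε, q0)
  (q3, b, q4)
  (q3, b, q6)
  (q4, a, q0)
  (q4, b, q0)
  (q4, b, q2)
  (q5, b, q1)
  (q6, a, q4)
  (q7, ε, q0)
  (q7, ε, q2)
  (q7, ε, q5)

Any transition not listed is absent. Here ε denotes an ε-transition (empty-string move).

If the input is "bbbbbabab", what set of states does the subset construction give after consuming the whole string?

Start in {q0}.
Read 'b': q0→{q1, q3}; now {q1, q3}.
Read 'b': q1→{q3}, q3→{q4, q6}; now {q3, q4, q6}.
Read 'b': q3→{q4, q6}, q4→{q0, q2}, q6→∅; now {q0, q2, q4, q6}.
Read 'b': q0→{q1, q3}, q2→{q3}, q4→{q0, q2}, q6→∅; now {q0, q1, q2, q3}.
Read 'b': q0→{q1, q3}, q1→{q3}, q2→{q3}, q3→{q4, q6}; now {q1, q3, q4, q6}.
Read 'a': q1→{q0, q5, q7}, q3→∅, q4→{q0}, q6→{q4}; union {q0, q4, q5, q7}; ε-closure = {q0, q2, q4, q5, q7}.
Read 'b': q0→{q1, q3}, q2→{q3}, q4→{q0, q2}, q5→{q1}, q7→∅; now {q0, q1, q2, q3}.
Read 'a': q0→{q4, q7}, q1→{q0, q5, q7}, q2→{q1, q5, q7}, q3→∅; union {q0, q1, q4, q5, q7}; ε-closure = {q0, q1, q2, q4, q5, q7}.
Read 'b': q0→{q1, q3}, q1→{q3}, q2→{q3}, q4→{q0, q2}, q5→{q1}, q7→∅; now {q0, q1, q2, q3}.

{q0, q1, q2, q3}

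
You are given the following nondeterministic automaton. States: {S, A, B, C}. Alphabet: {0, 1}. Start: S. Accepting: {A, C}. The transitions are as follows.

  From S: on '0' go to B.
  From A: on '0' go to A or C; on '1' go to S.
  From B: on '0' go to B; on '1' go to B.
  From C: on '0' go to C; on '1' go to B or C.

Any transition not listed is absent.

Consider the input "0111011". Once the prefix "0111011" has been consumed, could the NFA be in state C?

Start in {S}.
Read '0': S→{B}; now {B}.
Read '1': B→{B}; now {B}.
Read '1': B→{B}; now {B}.
Read '1': B→{B}; now {B}.
Read '0': B→{B}; now {B}.
Read '1': B→{B}; now {B}.
Read '1': B→{B}; now {B}.
State C is not in {B}.

No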